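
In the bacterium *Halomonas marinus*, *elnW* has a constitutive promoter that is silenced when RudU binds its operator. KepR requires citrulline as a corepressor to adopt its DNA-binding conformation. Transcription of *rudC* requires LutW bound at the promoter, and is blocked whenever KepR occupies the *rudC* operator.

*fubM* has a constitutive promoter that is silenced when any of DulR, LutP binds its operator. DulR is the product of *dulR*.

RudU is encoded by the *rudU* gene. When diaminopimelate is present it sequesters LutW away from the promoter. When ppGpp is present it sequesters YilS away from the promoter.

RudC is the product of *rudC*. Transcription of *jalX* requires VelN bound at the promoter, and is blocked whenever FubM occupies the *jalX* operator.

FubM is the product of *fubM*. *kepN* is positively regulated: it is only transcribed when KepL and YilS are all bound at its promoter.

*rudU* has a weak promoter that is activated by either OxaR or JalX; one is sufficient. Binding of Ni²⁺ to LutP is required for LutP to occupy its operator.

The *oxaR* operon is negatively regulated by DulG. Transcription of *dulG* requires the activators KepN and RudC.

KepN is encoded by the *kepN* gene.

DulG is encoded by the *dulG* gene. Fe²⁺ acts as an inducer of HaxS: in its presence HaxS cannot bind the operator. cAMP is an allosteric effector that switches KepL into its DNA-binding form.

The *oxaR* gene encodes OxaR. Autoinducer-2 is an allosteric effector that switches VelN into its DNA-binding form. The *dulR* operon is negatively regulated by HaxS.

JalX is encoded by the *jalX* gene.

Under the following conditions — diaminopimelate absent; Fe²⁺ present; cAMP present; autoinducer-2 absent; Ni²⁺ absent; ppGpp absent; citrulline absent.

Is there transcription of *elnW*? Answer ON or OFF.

cAMP is present, so KepL is active.
ppGpp is absent, so YilS is active.
No repressor is bound and KepL and YilS are active, so *kepN* is transcribed.
So KepN is produced and active.
Diaminopimelate is absent, so LutW is active.
Citrulline is absent, so KepR is inactive.
No repressor is bound and LutW is active, so *rudC* is transcribed.
So RudC is produced and active.
No repressor is bound and KepN and RudC are active, so *dulG* is transcribed.
So DulG is produced and active.
With repressor DulG bound, *oxaR* is not transcribed.
So OxaR is not produced.
Fe²⁺ is present, so HaxS is inactive.
With no repressor bound, *dulR* is transcribed.
So DulR is produced and active.
Ni²⁺ is absent, so LutP is inactive.
With repressor DulR bound, *fubM* is not transcribed.
So FubM is not produced.
Autoinducer-2 is absent, so VelN is inactive.
Required activator VelN is absent, so *jalX* is not transcribed.
So JalX is not produced.
No activator is available at the *rudU* promoter, so *rudU* is not transcribed.
So RudU is not produced.
With no repressor bound, *elnW* is transcribed.

ON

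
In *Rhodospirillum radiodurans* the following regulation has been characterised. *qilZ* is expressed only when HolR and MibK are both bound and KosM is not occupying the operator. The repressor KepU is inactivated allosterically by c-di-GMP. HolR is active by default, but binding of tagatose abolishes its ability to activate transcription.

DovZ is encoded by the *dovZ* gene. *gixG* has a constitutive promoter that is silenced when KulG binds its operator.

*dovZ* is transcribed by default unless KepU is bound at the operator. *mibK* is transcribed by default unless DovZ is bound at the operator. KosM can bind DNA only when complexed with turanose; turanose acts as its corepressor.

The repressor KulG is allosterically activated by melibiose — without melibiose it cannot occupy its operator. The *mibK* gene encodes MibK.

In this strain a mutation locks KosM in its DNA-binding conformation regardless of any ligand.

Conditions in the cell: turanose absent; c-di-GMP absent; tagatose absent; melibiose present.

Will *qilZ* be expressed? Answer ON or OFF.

KosM is constitutively active in this strain.
Tagatose is absent, so HolR is active.
c-di-GMP is absent, so KepU is active.
With repressor KepU bound, *dovZ* is not transcribed.
So DovZ is not produced.
With no repressor bound, *mibK* is transcribed.
So MibK is produced and active.
With repressor KosM bound, *qilZ* is not transcribed.

OFF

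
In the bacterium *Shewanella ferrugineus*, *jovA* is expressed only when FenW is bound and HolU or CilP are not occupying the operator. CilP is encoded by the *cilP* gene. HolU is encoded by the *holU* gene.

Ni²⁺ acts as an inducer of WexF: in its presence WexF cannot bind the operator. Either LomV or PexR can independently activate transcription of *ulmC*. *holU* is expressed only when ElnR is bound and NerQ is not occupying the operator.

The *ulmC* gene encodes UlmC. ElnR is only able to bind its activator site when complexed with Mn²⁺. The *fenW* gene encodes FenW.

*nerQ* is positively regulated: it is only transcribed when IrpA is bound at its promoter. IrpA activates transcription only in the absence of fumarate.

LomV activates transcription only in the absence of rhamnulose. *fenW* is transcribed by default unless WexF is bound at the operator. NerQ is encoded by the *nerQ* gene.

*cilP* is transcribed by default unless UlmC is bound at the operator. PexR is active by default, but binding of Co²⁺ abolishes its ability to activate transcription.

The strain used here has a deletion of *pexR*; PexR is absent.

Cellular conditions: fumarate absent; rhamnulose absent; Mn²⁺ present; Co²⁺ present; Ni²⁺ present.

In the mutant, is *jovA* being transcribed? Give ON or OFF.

ON

Mn²⁺ is present, so ElnR is active.
Fumarate is absent, so IrpA is active.
No repressor is bound and IrpA is active, so *nerQ* is transcribed.
So NerQ is produced and active.
With repressor NerQ bound, *holU* is not transcribed.
So HolU is not produced.
Rhamnulose is absent, so LomV is active.
PexR is non-functional in this strain, so it has no effect.
Activator LomV is present, so *ulmC* is transcribed.
So UlmC is produced and active.
With repressor UlmC bound, *cilP* is not transcribed.
So CilP is not produced.
Ni²⁺ is present, so WexF is inactive.
With no repressor bound, *fenW* is transcribed.
So FenW is produced and active.
No repressor is bound and FenW is active, so *jovA* is transcribed.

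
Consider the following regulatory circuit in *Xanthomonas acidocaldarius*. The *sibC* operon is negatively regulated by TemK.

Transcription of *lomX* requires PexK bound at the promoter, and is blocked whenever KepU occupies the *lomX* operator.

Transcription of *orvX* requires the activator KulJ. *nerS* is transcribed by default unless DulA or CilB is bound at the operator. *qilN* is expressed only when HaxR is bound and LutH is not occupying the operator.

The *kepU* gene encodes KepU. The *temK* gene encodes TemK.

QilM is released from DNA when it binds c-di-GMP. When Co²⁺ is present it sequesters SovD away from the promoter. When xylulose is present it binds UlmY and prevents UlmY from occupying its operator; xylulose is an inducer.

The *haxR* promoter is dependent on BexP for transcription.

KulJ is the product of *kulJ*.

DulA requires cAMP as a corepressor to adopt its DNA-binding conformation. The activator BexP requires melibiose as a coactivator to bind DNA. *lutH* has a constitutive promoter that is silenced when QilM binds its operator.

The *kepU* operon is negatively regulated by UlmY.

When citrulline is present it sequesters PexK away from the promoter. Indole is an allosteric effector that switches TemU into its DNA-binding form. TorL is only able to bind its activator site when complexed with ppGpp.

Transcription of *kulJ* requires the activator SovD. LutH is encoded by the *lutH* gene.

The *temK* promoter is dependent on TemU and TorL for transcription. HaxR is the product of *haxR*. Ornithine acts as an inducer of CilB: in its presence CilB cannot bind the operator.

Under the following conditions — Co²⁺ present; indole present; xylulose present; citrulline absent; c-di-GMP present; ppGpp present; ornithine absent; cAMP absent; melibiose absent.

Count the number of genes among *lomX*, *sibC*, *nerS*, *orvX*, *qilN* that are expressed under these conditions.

0

Xylulose is present, so UlmY is inactive.
With no repressor bound, *kepU* is transcribed.
So KepU is produced and active.
Citrulline is absent, so PexK is active.
With repressor KepU bound, *lomX* is not transcribed.
→ *lomX* is OFF.
Indole is present, so TemU is active.
ppGpp is present, so TorL is active.
No repressor is bound and TemU and TorL are active, so *temK* is transcribed.
So TemK is produced and active.
With repressor TemK bound, *sibC* is not transcribed.
→ *sibC* is OFF.
cAMP is absent, so DulA is inactive.
Ornithine is absent, so CilB is active.
With repressor CilB bound, *nerS* is not transcribed.
→ *nerS* is OFF.
Co²⁺ is present, so SovD is inactive.
Required activator SovD is absent, so *kulJ* is not transcribed.
So KulJ is not produced.
Required activator KulJ is absent, so *orvX* is not transcribed.
→ *orvX* is OFF.
Melibiose is absent, so BexP is inactive.
Required activator BexP is absent, so *haxR* is not transcribed.
So HaxR is not produced.
c-di-GMP is present, so QilM is inactive.
With no repressor bound, *lutH* is transcribed.
So LutH is produced and active.
With repressor LutH bound, *qilN* is not transcribed.
→ *qilN* is OFF.
0 of the 5 genes are transcribed.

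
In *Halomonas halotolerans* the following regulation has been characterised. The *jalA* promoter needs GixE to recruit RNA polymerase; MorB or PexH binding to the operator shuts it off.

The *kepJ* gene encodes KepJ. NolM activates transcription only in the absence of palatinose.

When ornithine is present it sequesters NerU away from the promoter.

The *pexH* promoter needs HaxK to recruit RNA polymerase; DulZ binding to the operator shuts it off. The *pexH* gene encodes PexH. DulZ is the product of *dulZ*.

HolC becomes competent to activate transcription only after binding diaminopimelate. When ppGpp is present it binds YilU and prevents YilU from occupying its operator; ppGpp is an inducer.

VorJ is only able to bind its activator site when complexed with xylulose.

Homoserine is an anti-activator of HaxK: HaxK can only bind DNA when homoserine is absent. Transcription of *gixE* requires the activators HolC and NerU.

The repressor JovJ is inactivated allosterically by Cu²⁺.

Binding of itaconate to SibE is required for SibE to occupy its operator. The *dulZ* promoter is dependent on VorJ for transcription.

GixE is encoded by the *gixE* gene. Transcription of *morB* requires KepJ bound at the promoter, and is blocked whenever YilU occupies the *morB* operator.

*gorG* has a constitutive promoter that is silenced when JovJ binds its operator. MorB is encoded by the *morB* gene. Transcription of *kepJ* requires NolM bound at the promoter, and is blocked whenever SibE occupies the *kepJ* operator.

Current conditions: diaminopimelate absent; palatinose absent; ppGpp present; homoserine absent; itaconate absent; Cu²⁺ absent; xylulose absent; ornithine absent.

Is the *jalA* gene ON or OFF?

OFF

ppGpp is present, so YilU is inactive.
Itaconate is absent, so SibE is inactive.
Palatinose is absent, so NolM is active.
No repressor is bound and NolM is active, so *kepJ* is transcribed.
So KepJ is produced and active.
No repressor is bound and KepJ is active, so *morB* is transcribed.
So MorB is produced and active.
Diaminopimelate is absent, so HolC is inactive.
Ornithine is absent, so NerU is active.
Required activator HolC is absent, so *gixE* is not transcribed.
So GixE is not produced.
Xylulose is absent, so VorJ is inactive.
Required activator VorJ is absent, so *dulZ* is not transcribed.
So DulZ is not produced.
Homoserine is absent, so HaxK is active.
No repressor is bound and HaxK is active, so *pexH* is transcribed.
So PexH is produced and active.
With repressor MorB bound, *jalA* is not transcribed.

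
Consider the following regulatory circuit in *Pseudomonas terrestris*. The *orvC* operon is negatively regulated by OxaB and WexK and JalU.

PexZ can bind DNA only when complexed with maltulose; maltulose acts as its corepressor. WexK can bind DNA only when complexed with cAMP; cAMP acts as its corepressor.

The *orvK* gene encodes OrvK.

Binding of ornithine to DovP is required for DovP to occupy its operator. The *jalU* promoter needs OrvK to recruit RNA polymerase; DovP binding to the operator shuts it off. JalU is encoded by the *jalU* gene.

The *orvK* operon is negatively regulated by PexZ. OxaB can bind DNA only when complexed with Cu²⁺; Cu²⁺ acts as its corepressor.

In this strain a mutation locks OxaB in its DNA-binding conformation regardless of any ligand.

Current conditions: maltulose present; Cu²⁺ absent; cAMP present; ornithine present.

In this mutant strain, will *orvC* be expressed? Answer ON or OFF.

OFF

OxaB is constitutively active in this strain.
cAMP is present, so WexK is active.
Ornithine is present, so DovP is active.
Maltulose is present, so PexZ is active.
With repressor PexZ bound, *orvK* is not transcribed.
So OrvK is not produced.
With repressor DovP bound, *jalU* is not transcribed.
So JalU is not produced.
With repressor OxaB bound, *orvC* is not transcribed.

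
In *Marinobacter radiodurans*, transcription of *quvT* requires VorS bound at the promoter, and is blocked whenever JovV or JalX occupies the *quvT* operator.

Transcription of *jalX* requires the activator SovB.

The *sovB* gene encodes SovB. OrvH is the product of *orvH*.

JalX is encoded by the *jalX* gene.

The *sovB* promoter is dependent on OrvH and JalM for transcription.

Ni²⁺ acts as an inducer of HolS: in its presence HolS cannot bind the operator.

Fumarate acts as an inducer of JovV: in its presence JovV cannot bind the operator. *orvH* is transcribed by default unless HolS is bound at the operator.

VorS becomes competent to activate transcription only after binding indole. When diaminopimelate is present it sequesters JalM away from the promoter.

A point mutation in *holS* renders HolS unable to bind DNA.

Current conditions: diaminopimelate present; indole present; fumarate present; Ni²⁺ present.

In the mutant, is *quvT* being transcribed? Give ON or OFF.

Indole is present, so VorS is active.
Fumarate is present, so JovV is inactive.
HolS is non-functional in this strain, so it has no effect.
With no repressor bound, *orvH* is transcribed.
So OrvH is produced and active.
Diaminopimelate is present, so JalM is inactive.
Required activator JalM is absent, so *sovB* is not transcribed.
So SovB is not produced.
Required activator SovB is absent, so *jalX* is not transcribed.
So JalX is not produced.
No repressor is bound and VorS is active, so *quvT* is transcribed.

ON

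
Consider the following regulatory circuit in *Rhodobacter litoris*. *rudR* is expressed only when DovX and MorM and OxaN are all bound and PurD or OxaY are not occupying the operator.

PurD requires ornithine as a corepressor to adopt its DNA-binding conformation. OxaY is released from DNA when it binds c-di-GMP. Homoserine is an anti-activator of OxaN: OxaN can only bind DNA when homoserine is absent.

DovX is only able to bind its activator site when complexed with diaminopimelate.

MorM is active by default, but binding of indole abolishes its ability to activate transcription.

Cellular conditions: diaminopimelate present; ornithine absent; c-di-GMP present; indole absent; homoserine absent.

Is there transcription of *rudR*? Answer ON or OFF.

ON

Ornithine is absent, so PurD is inactive.
Diaminopimelate is present, so DovX is active.
Indole is absent, so MorM is active.
Homoserine is absent, so OxaN is active.
c-di-GMP is present, so OxaY is inactive.
No repressor is bound and DovX and MorM and OxaN are active, so *rudR* is transcribed.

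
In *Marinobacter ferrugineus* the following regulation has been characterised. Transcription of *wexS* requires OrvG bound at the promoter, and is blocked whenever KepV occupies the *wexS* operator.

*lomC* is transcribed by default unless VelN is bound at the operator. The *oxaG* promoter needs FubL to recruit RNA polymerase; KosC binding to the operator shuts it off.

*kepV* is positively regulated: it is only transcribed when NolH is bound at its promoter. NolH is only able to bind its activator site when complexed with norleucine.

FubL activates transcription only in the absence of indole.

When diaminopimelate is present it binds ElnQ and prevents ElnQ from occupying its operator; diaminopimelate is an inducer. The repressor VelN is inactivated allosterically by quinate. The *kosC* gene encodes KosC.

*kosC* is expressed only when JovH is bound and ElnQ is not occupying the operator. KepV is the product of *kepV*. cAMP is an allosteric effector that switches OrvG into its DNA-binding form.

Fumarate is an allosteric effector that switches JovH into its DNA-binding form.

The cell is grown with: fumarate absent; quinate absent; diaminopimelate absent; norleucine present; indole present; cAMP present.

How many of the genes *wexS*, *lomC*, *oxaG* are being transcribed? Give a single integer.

0

Norleucine is present, so NolH is active.
No repressor is bound and NolH is active, so *kepV* is transcribed.
So KepV is produced and active.
cAMP is present, so OrvG is active.
With repressor KepV bound, *wexS* is not transcribed.
→ *wexS* is OFF.
Quinate is absent, so VelN is active.
With repressor VelN bound, *lomC* is not transcribed.
→ *lomC* is OFF.
Fumarate is absent, so JovH is inactive.
Diaminopimelate is absent, so ElnQ is active.
With repressor ElnQ bound, *kosC* is not transcribed.
So KosC is not produced.
Indole is present, so FubL is inactive.
Required activator FubL is absent, so *oxaG* is not transcribed.
→ *oxaG* is OFF.
0 of the 3 genes are transcribed.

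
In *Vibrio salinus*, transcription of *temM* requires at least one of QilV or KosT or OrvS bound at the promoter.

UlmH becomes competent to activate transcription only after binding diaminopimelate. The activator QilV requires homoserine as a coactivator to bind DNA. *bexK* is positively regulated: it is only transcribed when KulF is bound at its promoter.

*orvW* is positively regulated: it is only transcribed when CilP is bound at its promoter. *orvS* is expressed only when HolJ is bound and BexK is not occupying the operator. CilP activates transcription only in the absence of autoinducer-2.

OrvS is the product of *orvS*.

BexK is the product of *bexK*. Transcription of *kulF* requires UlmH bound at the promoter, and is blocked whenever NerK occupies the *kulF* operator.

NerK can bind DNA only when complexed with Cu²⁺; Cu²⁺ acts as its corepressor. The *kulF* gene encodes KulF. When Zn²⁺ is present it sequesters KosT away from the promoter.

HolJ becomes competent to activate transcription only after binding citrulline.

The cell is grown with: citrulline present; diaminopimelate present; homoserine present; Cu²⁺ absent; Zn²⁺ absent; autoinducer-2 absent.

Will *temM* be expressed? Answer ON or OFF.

ON

Homoserine is present, so QilV is active.
Zn²⁺ is absent, so KosT is active.
Citrulline is present, so HolJ is active.
Cu²⁺ is absent, so NerK is inactive.
Diaminopimelate is present, so UlmH is active.
No repressor is bound and UlmH is active, so *kulF* is transcribed.
So KulF is produced and active.
No repressor is bound and KulF is active, so *bexK* is transcribed.
So BexK is produced and active.
With repressor BexK bound, *orvS* is not transcribed.
So OrvS is not produced.
Activator QilV is present, so *temM* is transcribed.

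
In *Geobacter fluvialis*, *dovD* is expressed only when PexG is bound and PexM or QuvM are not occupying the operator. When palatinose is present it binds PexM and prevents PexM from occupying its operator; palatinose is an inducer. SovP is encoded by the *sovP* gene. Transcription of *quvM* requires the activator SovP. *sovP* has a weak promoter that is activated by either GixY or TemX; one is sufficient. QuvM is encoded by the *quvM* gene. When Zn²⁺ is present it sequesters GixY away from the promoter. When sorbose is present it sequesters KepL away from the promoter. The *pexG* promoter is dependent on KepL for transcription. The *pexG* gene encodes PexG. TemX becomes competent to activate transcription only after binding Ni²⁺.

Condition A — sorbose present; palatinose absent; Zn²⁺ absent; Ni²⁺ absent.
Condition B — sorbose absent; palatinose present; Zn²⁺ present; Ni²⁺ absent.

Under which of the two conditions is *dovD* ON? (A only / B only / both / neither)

B only

Condition A:
Sorbose is present, so KepL is inactive.
Required activator KepL is absent, so *pexG* is not transcribed.
So PexG is not produced.
Palatinose is absent, so PexM is active.
Zn²⁺ is absent, so GixY is active.
Ni²⁺ is absent, so TemX is inactive.
Activator GixY is present, so *sovP* is transcribed.
So SovP is produced and active.
No repressor is bound and SovP is active, so *quvM* is transcribed.
So QuvM is produced and active.
With repressor PexM bound, *dovD* is not transcribed.
→ *dovD* is OFF in A.
Condition B:
Sorbose is absent, so KepL is active.
No repressor is bound and KepL is active, so *pexG* is transcribed.
So PexG is produced and active.
Palatinose is present, so PexM is inactive.
Zn²⁺ is present, so GixY is inactive.
Ni²⁺ is absent, so TemX is inactive.
No activator is available at the *sovP* promoter, so *sovP* is not transcribed.
So SovP is not produced.
Required activator SovP is absent, so *quvM* is not transcribed.
So QuvM is not produced.
No repressor is bound and PexG is active, so *dovD* is transcribed.
→ *dovD* is ON in B.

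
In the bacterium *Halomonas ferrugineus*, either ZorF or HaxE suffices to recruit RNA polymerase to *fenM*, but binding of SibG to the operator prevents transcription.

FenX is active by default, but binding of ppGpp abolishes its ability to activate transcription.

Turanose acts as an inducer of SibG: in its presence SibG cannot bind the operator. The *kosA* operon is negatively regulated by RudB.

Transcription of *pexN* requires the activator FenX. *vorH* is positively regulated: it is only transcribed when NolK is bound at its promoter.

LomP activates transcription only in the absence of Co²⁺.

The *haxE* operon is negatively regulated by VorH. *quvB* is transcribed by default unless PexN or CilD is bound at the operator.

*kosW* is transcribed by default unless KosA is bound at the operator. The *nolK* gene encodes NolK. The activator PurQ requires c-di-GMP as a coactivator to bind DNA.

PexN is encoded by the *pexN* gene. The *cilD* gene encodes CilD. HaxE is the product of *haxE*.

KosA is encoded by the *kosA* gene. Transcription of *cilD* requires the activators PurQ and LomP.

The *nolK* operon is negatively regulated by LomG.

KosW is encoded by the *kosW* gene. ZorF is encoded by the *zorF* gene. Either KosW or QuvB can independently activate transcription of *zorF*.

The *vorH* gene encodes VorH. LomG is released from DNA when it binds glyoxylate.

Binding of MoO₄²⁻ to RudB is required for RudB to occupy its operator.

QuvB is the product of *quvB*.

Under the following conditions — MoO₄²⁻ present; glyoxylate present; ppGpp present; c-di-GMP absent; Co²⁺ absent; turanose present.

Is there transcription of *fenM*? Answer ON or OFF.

ON

MoO₄²⁻ is present, so RudB is active.
With repressor RudB bound, *kosA* is not transcribed.
So KosA is not produced.
With no repressor bound, *kosW* is transcribed.
So KosW is produced and active.
ppGpp is present, so FenX is inactive.
Required activator FenX is absent, so *pexN* is not transcribed.
So PexN is not produced.
c-di-GMP is absent, so PurQ is inactive.
Co²⁺ is absent, so LomP is active.
Required activator PurQ is absent, so *cilD* is not transcribed.
So CilD is not produced.
With no repressor bound, *quvB* is transcribed.
So QuvB is produced and active.
Activator KosW is present, so *zorF* is transcribed.
So ZorF is produced and active.
Glyoxylate is present, so LomG is inactive.
With no repressor bound, *nolK* is transcribed.
So NolK is produced and active.
No repressor is bound and NolK is active, so *vorH* is transcribed.
So VorH is produced and active.
With repressor VorH bound, *haxE* is not transcribed.
So HaxE is not produced.
Turanose is present, so SibG is inactive.
Activator ZorF is present, so *fenM* is transcribed.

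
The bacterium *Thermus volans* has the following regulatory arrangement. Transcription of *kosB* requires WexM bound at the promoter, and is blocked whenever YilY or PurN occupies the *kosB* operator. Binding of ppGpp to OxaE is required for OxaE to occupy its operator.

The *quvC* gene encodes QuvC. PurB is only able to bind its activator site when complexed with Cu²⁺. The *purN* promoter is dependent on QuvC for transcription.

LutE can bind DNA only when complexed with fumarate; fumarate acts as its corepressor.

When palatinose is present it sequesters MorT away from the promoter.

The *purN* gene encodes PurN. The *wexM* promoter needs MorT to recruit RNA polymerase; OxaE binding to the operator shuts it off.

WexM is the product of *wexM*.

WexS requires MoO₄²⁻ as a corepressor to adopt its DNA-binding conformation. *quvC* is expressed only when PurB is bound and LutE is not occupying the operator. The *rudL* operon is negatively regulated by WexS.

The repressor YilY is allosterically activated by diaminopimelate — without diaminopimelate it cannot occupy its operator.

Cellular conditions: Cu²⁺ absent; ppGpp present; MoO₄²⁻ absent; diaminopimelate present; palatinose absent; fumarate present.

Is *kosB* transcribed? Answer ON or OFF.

Diaminopimelate is present, so YilY is active.
Fumarate is present, so LutE is active.
Cu²⁺ is absent, so PurB is inactive.
With repressor LutE bound, *quvC* is not transcribed.
So QuvC is not produced.
Required activator QuvC is absent, so *purN* is not transcribed.
So PurN is not produced.
Palatinose is absent, so MorT is active.
ppGpp is present, so OxaE is active.
With repressor OxaE bound, *wexM* is not transcribed.
So WexM is not produced.
With repressor YilY bound, *kosB* is not transcribed.

OFF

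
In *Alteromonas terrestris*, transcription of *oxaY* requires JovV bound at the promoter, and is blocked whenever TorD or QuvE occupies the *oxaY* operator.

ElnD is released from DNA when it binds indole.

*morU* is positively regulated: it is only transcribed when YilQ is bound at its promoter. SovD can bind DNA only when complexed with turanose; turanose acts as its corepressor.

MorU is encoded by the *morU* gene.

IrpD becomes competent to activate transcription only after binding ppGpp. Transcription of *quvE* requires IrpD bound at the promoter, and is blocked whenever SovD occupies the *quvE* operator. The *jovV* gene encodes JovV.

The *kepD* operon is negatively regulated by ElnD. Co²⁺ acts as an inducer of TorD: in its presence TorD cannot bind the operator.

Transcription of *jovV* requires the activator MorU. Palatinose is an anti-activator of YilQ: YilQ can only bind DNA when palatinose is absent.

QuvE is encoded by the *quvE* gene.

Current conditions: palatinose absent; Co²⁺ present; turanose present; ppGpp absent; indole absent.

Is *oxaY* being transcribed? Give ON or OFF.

Co²⁺ is present, so TorD is inactive.
Palatinose is absent, so YilQ is active.
No repressor is bound and YilQ is active, so *morU* is transcribed.
So MorU is produced and active.
No repressor is bound and MorU is active, so *jovV* is transcribed.
So JovV is produced and active.
ppGpp is absent, so IrpD is inactive.
Turanose is present, so SovD is active.
With repressor SovD bound, *quvE* is not transcribed.
So QuvE is not produced.
No repressor is bound and JovV is active, so *oxaY* is transcribed.

ON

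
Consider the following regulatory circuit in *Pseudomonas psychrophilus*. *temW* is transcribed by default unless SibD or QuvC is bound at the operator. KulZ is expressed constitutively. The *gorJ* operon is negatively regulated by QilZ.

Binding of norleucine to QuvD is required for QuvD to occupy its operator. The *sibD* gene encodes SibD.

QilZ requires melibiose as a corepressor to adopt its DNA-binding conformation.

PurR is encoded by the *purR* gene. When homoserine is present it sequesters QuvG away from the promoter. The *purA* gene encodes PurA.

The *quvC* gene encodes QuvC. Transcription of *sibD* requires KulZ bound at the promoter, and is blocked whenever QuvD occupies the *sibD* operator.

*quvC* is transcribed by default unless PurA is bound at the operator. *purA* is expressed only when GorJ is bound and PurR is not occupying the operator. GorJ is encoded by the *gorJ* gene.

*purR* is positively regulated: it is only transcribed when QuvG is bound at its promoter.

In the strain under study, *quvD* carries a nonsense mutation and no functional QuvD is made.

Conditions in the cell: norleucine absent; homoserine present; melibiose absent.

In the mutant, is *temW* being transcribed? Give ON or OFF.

OFF

KulZ is produced constitutively and is active.
QuvD is non-functional in this strain, so it has no effect.
No repressor is bound and KulZ is active, so *sibD* is transcribed.
So SibD is produced and active.
Homoserine is present, so QuvG is inactive.
Required activator QuvG is absent, so *purR* is not transcribed.
So PurR is not produced.
Melibiose is absent, so QilZ is inactive.
With no repressor bound, *gorJ* is transcribed.
So GorJ is produced and active.
No repressor is bound and GorJ is active, so *purA* is transcribed.
So PurA is produced and active.
With repressor PurA bound, *quvC* is not transcribed.
So QuvC is not produced.
With repressor SibD bound, *temW* is not transcribed.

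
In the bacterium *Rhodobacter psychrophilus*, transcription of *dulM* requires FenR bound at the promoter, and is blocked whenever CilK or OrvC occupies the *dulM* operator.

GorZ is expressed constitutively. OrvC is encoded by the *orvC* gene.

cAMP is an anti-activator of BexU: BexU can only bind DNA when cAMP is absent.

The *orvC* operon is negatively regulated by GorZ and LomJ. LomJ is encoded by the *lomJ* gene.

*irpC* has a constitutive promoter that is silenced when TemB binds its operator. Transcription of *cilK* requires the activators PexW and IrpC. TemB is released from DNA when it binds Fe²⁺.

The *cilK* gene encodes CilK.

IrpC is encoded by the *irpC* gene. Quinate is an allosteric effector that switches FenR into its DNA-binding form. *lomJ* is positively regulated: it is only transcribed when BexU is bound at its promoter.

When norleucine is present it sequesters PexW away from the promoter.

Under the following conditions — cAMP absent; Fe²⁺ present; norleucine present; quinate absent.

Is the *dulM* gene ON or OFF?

Norleucine is present, so PexW is inactive.
Fe²⁺ is present, so TemB is inactive.
With no repressor bound, *irpC* is transcribed.
So IrpC is produced and active.
Required activator PexW is absent, so *cilK* is not transcribed.
So CilK is not produced.
GorZ is produced constitutively and is active.
cAMP is absent, so BexU is active.
No repressor is bound and BexU is active, so *lomJ* is transcribed.
So LomJ is produced and active.
With repressor GorZ bound, *orvC* is not transcribed.
So OrvC is not produced.
Quinate is absent, so FenR is inactive.
Required activator FenR is absent, so *dulM* is not transcribed.

OFF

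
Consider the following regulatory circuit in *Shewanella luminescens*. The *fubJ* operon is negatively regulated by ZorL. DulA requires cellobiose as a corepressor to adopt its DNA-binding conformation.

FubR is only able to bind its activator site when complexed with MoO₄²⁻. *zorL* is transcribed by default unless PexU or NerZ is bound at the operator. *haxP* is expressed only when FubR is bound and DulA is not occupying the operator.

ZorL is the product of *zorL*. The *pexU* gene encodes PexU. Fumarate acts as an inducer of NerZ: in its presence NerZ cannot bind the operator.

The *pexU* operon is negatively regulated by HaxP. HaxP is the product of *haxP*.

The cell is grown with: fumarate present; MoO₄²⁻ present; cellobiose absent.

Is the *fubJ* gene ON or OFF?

Cellobiose is absent, so DulA is inactive.
MoO₄²⁻ is present, so FubR is active.
No repressor is bound and FubR is active, so *haxP* is transcribed.
So HaxP is produced and active.
With repressor HaxP bound, *pexU* is not transcribed.
So PexU is not produced.
Fumarate is present, so NerZ is inactive.
With no repressor bound, *zorL* is transcribed.
So ZorL is produced and active.
With repressor ZorL bound, *fubJ* is not transcribed.

OFF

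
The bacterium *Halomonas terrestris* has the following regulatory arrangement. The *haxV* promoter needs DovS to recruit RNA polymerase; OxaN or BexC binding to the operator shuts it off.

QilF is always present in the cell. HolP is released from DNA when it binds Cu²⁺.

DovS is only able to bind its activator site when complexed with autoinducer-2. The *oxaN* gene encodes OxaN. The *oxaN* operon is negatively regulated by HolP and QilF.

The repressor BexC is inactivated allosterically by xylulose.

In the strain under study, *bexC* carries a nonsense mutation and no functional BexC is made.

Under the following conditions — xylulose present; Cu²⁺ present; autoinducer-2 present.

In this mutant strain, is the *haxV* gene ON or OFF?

Cu²⁺ is present, so HolP is inactive.
QilF is produced constitutively and is active.
With repressor QilF bound, *oxaN* is not transcribed.
So OxaN is not produced.
Autoinducer-2 is present, so DovS is active.
BexC is non-functional in this strain, so it has no effect.
No repressor is bound and DovS is active, so *haxV* is transcribed.

ON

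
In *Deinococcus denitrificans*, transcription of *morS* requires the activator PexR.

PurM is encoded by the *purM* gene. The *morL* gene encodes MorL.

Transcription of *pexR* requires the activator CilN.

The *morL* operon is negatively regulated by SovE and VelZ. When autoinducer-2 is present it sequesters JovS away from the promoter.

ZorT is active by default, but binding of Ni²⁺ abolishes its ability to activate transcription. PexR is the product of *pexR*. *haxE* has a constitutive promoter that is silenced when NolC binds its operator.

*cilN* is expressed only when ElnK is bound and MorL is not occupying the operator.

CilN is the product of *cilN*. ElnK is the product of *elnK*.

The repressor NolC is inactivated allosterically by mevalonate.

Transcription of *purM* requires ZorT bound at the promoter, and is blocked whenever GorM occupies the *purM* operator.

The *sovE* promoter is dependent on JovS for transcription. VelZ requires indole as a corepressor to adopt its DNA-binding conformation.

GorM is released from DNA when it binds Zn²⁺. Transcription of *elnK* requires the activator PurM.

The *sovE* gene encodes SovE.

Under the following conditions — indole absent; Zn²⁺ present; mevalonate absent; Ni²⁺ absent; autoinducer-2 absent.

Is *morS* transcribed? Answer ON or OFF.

Autoinducer-2 is absent, so JovS is active.
No repressor is bound and JovS is active, so *sovE* is transcribed.
So SovE is produced and active.
Indole is absent, so VelZ is inactive.
With repressor SovE bound, *morL* is not transcribed.
So MorL is not produced.
Ni²⁺ is absent, so ZorT is active.
Zn²⁺ is present, so GorM is inactive.
No repressor is bound and ZorT is active, so *purM* is transcribed.
So PurM is produced and active.
No repressor is bound and PurM is active, so *elnK* is transcribed.
So ElnK is produced and active.
No repressor is bound and ElnK is active, so *cilN* is transcribed.
So CilN is produced and active.
No repressor is bound and CilN is active, so *pexR* is transcribed.
So PexR is produced and active.
No repressor is bound and PexR is active, so *morS* is transcribed.

ON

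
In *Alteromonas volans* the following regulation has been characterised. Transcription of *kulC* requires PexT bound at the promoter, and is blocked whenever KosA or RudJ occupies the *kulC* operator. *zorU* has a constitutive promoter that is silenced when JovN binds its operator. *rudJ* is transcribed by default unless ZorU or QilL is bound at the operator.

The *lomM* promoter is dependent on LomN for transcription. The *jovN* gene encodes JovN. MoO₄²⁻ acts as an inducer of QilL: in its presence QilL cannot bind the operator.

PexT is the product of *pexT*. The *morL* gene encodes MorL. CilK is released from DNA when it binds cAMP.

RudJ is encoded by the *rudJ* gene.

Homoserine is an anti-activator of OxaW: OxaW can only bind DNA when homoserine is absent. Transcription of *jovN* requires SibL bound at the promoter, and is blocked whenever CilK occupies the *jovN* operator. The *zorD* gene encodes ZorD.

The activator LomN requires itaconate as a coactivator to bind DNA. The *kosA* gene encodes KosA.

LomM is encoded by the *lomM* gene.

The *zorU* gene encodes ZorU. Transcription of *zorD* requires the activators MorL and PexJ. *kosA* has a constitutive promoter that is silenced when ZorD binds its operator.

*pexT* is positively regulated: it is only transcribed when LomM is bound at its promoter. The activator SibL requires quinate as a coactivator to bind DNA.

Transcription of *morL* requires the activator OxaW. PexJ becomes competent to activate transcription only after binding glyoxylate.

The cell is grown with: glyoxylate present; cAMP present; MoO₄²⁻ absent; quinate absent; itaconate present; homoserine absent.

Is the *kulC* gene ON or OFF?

ON

Itaconate is present, so LomN is active.
No repressor is bound and LomN is active, so *lomM* is transcribed.
So LomM is produced and active.
No repressor is bound and LomM is active, so *pexT* is transcribed.
So PexT is produced and active.
Homoserine is absent, so OxaW is active.
No repressor is bound and OxaW is active, so *morL* is transcribed.
So MorL is produced and active.
Glyoxylate is present, so PexJ is active.
No repressor is bound and MorL and PexJ are active, so *zorD* is transcribed.
So ZorD is produced and active.
With repressor ZorD bound, *kosA* is not transcribed.
So KosA is not produced.
Quinate is absent, so SibL is inactive.
cAMP is present, so CilK is inactive.
Required activator SibL is absent, so *jovN* is not transcribed.
So JovN is not produced.
With no repressor bound, *zorU* is transcribed.
So ZorU is produced and active.
MoO₄²⁻ is absent, so QilL is active.
With repressor ZorU bound, *rudJ* is not transcribed.
So RudJ is not produced.
No repressor is bound and PexT is active, so *kulC* is transcribed.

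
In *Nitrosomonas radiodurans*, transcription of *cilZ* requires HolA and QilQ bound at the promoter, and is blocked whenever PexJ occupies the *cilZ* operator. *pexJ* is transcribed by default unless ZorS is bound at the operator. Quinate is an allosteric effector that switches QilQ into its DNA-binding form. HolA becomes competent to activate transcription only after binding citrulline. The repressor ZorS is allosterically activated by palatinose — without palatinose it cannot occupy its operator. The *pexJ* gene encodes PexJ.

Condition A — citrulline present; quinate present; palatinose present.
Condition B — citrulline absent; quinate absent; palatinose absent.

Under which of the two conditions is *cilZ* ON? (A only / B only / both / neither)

Condition A:
Citrulline is present, so HolA is active.
Quinate is present, so QilQ is active.
Palatinose is present, so ZorS is active.
With repressor ZorS bound, *pexJ* is not transcribed.
So PexJ is not produced.
No repressor is bound and HolA and QilQ are active, so *cilZ* is transcribed.
→ *cilZ* is ON in A.
Condition B:
Citrulline is absent, so HolA is inactive.
Quinate is absent, so QilQ is inactive.
Palatinose is absent, so ZorS is inactive.
With no repressor bound, *pexJ* is transcribed.
So PexJ is produced and active.
With repressor PexJ bound, *cilZ* is not transcribed.
→ *cilZ* is OFF in B.

A only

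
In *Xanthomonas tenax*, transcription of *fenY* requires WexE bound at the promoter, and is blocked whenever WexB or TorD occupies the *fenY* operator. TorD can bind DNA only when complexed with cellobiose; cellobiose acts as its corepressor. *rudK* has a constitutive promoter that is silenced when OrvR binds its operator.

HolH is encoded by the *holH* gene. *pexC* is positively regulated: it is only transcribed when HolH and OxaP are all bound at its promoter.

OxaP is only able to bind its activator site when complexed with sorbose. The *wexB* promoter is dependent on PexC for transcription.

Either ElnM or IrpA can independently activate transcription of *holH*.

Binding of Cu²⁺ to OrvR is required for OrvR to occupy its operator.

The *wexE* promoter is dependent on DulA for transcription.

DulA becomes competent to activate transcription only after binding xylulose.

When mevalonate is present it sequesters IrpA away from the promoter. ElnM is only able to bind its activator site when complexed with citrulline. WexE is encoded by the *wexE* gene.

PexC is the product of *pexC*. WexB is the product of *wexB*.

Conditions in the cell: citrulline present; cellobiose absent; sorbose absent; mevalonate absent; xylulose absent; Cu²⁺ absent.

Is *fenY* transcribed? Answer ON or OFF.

Xylulose is absent, so DulA is inactive.
Required activator DulA is absent, so *wexE* is not transcribed.
So WexE is not produced.
Citrulline is present, so ElnM is active.
Mevalonate is absent, so IrpA is active.
Activator ElnM is present, so *holH* is transcribed.
So HolH is produced and active.
Sorbose is absent, so OxaP is inactive.
Required activator OxaP is absent, so *pexC* is not transcribed.
So PexC is not produced.
Required activator PexC is absent, so *wexB* is not transcribed.
So WexB is not produced.
Cellobiose is absent, so TorD is inactive.
Required activator WexE is absent, so *fenY* is not transcribed.

OFF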